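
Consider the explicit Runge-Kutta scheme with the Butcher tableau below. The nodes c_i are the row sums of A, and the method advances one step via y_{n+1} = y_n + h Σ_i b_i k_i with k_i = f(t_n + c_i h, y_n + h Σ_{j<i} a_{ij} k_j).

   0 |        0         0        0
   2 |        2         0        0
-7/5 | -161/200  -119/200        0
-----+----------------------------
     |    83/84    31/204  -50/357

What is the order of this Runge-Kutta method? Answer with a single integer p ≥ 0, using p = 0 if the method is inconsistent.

b = (83/84, 31/204, -50/357)
c = (0, 2, -7/5)
Ac = (0, 0, -119/100)
Σ b_i: 83/84·1 + 31/204·1 + (-50/357)·1 = 1 ✓
b·c: 31/204·2 + (-50/357)·(-7/5) = 1/2 ✓
b·c²: 31/204·4 + (-50/357)·49/25 = 1/3 ✓
b·Ac: (-50/357)·(-119/100) = 1/6 ✓; 3 stages ⇒ order 3.

3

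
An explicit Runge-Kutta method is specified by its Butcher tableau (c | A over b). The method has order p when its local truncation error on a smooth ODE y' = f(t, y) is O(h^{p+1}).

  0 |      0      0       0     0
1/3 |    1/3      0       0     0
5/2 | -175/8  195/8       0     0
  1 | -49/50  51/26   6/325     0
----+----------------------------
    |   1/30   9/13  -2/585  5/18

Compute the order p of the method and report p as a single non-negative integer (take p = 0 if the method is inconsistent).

4

b = (1/30, 9/13, -2/585, 5/18)
c = (0, 1/3, 5/2, 1)
Ac = (0, 0, 65/8, 7/10)
Σ b_i: 1/30·1 + 9/13·1 + (-2/585)·1 + 5/18·1 = 1 ✓
b·c: 9/13·1/3 + (-2/585)·5/2 + 5/18·1 = 1/2 ✓
b·c²: 9/13·1/9 + (-2/585)·25/4 + 5/18·1 = 1/3 ✓
b·Ac: (-2/585)·65/8 + 5/18·7/10 = 1/6 ✓
b·c³: 9/13·1/27 + (-2/585)·125/8 + 5/18·1 = 1/4 ✓
b·(c∘Ac): (-2/585)·325/16 + 5/18·7/10 = 1/8 ✓
b·Ac²: (-2/585)·65/24 + 5/18·1/3 = 1/12 ✓
b·A²c: 5/18·3/20 = 1/24 ✓; 4 stages ⇒ order 4.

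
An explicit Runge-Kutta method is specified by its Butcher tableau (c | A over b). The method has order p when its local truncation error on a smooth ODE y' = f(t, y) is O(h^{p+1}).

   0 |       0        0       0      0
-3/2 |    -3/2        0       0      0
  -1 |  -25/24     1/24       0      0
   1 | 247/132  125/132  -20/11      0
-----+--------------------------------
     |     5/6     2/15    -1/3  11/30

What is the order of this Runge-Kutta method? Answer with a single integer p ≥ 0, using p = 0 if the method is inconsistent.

4

b = (5/6, 2/15, -1/3, 11/30)
c = (0, -3/2, -1, 1)
Ac = (0, 0, -1/16, 35/88)
Σ b_i: 5/6·1 + 2/15·1 + (-1/3)·1 + 11/30·1 = 1 ✓
b·c: 2/15·(-3/2) + (-1/3)·(-1) + 11/30·1 = 1/2 ✓
b·c²: 2/15·9/4 + (-1/3)·1 + 11/30·1 = 1/3 ✓
b·Ac: (-1/3)·(-1/16) + 11/30·35/88 = 1/6 ✓
b·c³: 2/15·(-27/8) + (-1/3)·(-1) + 11/30·1 = 1/4 ✓
b·(c∘Ac): (-1/3)·1/16 + 11/30·35/88 = 1/8 ✓
b·Ac²: (-1/3)·3/32 + 11/30·5/16 = 1/12 ✓
b·A²c: 11/30·5/44 = 1/24 ✓; 4 stages ⇒ order 4.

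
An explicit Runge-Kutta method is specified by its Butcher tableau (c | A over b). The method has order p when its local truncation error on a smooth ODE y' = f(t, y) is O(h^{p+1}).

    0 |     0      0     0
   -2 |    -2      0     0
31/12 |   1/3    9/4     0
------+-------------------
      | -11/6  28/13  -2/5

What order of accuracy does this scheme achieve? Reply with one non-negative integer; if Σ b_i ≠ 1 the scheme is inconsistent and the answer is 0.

0

b = (-11/6, 28/13, -2/5)
c = (0, -2, 31/12)
Ac = (0, 0, -9/2)
Σ b_i: (-11/6)·1 + 28/13·1 + (-2/5)·1 = -31/390 ≠ 1 ⇒ order 0.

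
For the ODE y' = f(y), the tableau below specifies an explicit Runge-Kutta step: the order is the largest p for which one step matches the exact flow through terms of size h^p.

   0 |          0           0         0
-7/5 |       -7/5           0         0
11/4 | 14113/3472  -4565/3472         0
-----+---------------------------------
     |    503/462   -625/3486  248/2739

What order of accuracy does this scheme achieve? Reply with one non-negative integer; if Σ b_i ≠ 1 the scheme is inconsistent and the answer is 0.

3

b = (503/462, -625/3486, 248/2739)
c = (0, -7/5, 11/4)
Ac = (0, 0, 913/496)
Σ b_i: 503/462·1 + (-625/3486)·1 + 248/2739·1 = 1 ✓
b·c: (-625/3486)·(-7/5) + 248/2739·11/4 = 1/2 ✓
b·c²: (-625/3486)·49/25 + 248/2739·121/16 = 1/3 ✓
b·Ac: 248/2739·913/496 = 1/6 ✓; 3 stages ⇒ order 3.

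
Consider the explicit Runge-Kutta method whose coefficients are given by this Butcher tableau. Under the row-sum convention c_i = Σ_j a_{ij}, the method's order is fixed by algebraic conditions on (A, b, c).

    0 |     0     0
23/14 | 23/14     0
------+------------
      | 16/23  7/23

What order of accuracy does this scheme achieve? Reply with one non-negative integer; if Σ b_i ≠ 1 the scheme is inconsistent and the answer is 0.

b = (16/23, 7/23)
c = (0, 23/14)
Σ b_i: 16/23·1 + 7/23·1 = 1 ✓
b·c: 7/23·23/14 = 1/2 ✓; 2 stages ⇒ order 2.

2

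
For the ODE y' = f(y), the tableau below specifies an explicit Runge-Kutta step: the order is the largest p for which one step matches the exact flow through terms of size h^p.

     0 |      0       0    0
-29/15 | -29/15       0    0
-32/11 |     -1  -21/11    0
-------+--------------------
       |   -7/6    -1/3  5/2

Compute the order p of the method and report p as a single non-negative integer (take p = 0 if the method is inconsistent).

1

b = (-7/6, -1/3, 5/2)
c = (0, -29/15, -32/11)
Ac = (0, 0, 203/55)
Σ b_i: (-7/6)·1 + (-1/3)·1 + 5/2·1 = 1 ✓
b·c: (-1/3)·(-29/15) + 5/2·(-32/11) = -3281/495 ≠ 1/2 ⇒ order 1.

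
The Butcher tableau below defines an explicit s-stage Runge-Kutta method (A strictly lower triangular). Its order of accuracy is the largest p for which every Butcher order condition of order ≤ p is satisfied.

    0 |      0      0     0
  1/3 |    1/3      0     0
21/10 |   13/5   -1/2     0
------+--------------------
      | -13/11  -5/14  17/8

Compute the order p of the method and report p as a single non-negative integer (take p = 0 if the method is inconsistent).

0

b = (-13/11, -5/14, 17/8)
c = (0, 1/3, 21/10)
Ac = (0, 0, -1/6)
Σ b_i: (-13/11)·1 + (-5/14)·1 + 17/8·1 = 361/616 ≠ 1 ⇒ order 0.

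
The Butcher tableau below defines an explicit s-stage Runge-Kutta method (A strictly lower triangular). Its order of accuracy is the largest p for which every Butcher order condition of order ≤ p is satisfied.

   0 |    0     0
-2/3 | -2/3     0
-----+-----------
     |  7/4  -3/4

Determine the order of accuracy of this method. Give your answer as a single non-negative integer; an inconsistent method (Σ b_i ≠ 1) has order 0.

2

b = (7/4, -3/4)
c = (0, -2/3)
Σ b_i: 7/4·1 + (-3/4)·1 = 1 ✓
b·c: (-3/4)·(-2/3) = 1/2 ✓; 2 stages ⇒ order 2.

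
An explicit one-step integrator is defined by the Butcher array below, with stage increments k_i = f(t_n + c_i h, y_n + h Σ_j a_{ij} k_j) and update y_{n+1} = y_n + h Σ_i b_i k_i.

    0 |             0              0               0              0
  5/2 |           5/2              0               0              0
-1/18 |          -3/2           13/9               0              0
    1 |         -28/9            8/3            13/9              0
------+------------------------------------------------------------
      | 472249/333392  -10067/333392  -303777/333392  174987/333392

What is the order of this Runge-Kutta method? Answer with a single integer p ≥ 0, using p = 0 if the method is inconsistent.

b = (472249/333392, -10067/333392, -303777/333392, 174987/333392)
c = (0, 5/2, -1/18, 1)
Ac = (0, 0, 65/18, 1067/162)
Σ b_i: 472249/333392·1 + (-10067/333392)·1 + (-303777/333392)·1 + 174987/333392·1 = 1 ✓
b·c: (-10067/333392)·5/2 + (-303777/333392)·(-1/18) + 174987/333392·1 = 1/2 ✓
b·c²: (-10067/333392)·25/4 + (-303777/333392)·1/324 + 174987/333392·1 = 1/3 ✓
b·Ac: (-303777/333392)·65/18 + 174987/333392·1067/162 = 1/6 ✓
b·c³: (-10067/333392)·125/8 + (-303777/333392)·(-1/5832) + 174987/333392·1 = 1916159/36006336 ≠ 1/4 ⇒ order 3.
b·(c∘Ac): (-303777/333392)·(-65/324) + 174987/333392·1067/162 = 4853923/1333568 ≠ 1/8
b·Ac²: (-303777/333392)·325/36 + 174987/333392·48613/2916 = 9439139/18003168 ≠ 1/12
b·A²c: 174987/333392·845/162 = 5476445/2000352 ≠ 1/24

3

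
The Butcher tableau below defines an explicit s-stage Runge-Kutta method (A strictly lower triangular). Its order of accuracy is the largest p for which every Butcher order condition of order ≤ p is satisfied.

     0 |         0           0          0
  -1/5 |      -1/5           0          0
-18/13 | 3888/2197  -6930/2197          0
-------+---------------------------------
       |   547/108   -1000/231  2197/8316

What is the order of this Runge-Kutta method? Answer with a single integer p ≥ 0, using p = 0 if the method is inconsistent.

3

b = (547/108, -1000/231, 2197/8316)
c = (0, -1/5, -18/13)
Ac = (0, 0, 1386/2197)
Σ b_i: 547/108·1 + (-1000/231)·1 + 2197/8316·1 = 1 ✓
b·c: (-1000/231)·(-1/5) + 2197/8316·(-18/13) = 1/2 ✓
b·c²: (-1000/231)·1/25 + 2197/8316·324/169 = 1/3 ✓
b·Ac: 2197/8316·1386/2197 = 1/6 ✓; 3 stages ⇒ order 3.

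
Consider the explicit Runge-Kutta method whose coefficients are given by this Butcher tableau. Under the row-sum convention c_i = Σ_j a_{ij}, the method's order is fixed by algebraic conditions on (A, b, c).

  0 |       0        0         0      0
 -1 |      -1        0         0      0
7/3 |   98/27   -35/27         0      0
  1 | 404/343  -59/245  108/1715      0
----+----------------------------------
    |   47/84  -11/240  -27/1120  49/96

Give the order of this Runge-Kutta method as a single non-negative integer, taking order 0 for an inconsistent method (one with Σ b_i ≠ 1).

4

b = (47/84, -11/240, -27/1120, 49/96)
c = (0, -1, 7/3, 1)
Ac = (0, 0, 35/27, 19/49)
Σ b_i: 47/84·1 + (-11/240)·1 + (-27/1120)·1 + 49/96·1 = 1 ✓
b·c: (-11/240)·(-1) + (-27/1120)·7/3 + 49/96·1 = 1/2 ✓
b·c²: (-11/240)·1 + (-27/1120)·49/9 + 49/96·1 = 1/3 ✓
b·Ac: (-27/1120)·35/27 + 49/96·19/49 = 1/6 ✓
b·c³: (-11/240)·(-1) + (-27/1120)·343/27 + 49/96·1 = 1/4 ✓
b·(c∘Ac): (-27/1120)·245/81 + 49/96·19/49 = 1/8 ✓
b·Ac²: (-27/1120)·(-35/27) + 49/96·5/49 = 1/12 ✓
b·A²c: 49/96·4/49 = 1/24 ✓; 4 stages ⇒ order 4.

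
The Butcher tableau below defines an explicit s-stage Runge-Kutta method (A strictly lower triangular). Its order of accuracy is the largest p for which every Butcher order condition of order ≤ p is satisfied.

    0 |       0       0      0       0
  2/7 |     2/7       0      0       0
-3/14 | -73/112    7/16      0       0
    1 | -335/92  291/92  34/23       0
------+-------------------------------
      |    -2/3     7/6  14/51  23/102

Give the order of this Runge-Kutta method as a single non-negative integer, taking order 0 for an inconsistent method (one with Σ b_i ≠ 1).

b = (-2/3, 7/6, 14/51, 23/102)
c = (0, 2/7, -3/14, 1)
Ac = (0, 0, 1/8, 27/46)
Σ b_i: (-2/3)·1 + 7/6·1 + 14/51·1 + 23/102·1 = 1 ✓
b·c: 7/6·2/7 + 14/51·(-3/14) + 23/102·1 = 1/2 ✓
b·c²: 7/6·4/49 + 14/51·9/196 + 23/102·1 = 1/3 ✓
b·Ac: 14/51·1/8 + 23/102·27/46 = 1/6 ✓
b·c³: 7/6·8/343 + 14/51·(-27/2744) + 23/102·1 = 1/4 ✓
b·(c∘Ac): 14/51·(-3/112) + 23/102·27/46 = 1/8 ✓
b·Ac²: 14/51·1/28 + 23/102·15/46 = 1/12 ✓
b·A²c: 23/102·17/92 = 1/24 ✓; 4 stages ⇒ order 4.

4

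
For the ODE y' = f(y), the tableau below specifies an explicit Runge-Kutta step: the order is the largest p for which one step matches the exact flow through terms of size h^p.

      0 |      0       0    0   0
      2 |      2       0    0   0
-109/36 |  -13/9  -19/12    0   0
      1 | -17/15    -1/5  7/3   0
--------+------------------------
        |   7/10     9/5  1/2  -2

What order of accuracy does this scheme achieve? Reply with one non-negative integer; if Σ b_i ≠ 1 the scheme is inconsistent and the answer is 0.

1

b = (7/10, 9/5, 1/2, -2)
c = (0, 2, -109/36, 1)
Ac = (0, 0, -19/6, -4031/540)
Σ b_i: 7/10·1 + 9/5·1 + 1/2·1 + (-2)·1 = 1 ✓
b·c: 9/5·2 + 1/2·(-109/36) + (-2)·1 = 31/360 ≠ 1/2 ⇒ order 1.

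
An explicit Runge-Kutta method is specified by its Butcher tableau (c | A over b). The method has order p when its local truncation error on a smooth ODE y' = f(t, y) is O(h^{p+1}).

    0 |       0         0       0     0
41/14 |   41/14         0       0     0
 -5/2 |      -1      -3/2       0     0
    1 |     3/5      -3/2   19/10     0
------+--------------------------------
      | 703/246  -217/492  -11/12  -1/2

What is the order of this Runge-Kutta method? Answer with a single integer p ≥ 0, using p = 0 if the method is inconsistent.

b = (703/246, -217/492, -11/12, -1/2)
c = (0, 41/14, -5/2, 1)
Ac = (0, 0, -123/28, -64/7)
Σ b_i: 703/246·1 + (-217/492)·1 + (-11/12)·1 + (-1/2)·1 = 1 ✓
b·c: (-217/492)·41/14 + (-11/12)·(-5/2) + (-1/2)·1 = 1/2 ✓
b·c²: (-217/492)·1681/196 + (-11/12)·25/4 + (-1/2)·1 = -841/84 ≠ 1/3 ⇒ order 2.
b·Ac: (-11/12)·(-123/28) + (-1/2)·(-64/7) = 963/112 ≠ 1/6

2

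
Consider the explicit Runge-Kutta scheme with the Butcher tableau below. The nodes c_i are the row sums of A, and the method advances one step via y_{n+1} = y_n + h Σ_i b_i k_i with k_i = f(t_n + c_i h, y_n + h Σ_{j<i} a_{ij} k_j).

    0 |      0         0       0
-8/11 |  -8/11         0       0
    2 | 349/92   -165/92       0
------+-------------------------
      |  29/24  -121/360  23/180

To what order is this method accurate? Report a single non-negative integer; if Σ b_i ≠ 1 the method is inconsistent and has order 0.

b = (29/24, -121/360, 23/180)
c = (0, -8/11, 2)
Ac = (0, 0, 30/23)
Σ b_i: 29/24·1 + (-121/360)·1 + 23/180·1 = 1 ✓
b·c: (-121/360)·(-8/11) + 23/180·2 = 1/2 ✓
b·c²: (-121/360)·64/121 + 23/180·4 = 1/3 ✓
b·Ac: 23/180·30/23 = 1/6 ✓; 3 stages ⇒ order 3.

3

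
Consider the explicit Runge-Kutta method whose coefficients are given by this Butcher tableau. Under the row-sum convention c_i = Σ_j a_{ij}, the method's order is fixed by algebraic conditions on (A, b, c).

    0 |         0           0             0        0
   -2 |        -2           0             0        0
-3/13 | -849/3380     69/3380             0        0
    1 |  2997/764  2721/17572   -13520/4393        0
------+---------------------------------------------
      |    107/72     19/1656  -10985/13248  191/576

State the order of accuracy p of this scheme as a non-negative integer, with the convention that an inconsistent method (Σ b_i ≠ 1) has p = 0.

b = (107/72, 19/1656, -10985/13248, 191/576)
c = (0, -2, -3/13, 1)
Ac = (0, 0, -69/1690, 153/382)
Σ b_i: 107/72·1 + 19/1656·1 + (-10985/13248)·1 + 191/576·1 = 1 ✓
b·c: 19/1656·(-2) + (-10985/13248)·(-3/13) + 191/576·1 = 1/2 ✓
b·c²: 19/1656·4 + (-10985/13248)·9/169 + 191/576·1 = 1/3 ✓
b·Ac: (-10985/13248)·(-69/1690) + 191/576·153/382 = 1/6 ✓
b·c³: 19/1656·(-8) + (-10985/13248)·(-27/2197) + 191/576·1 = 1/4 ✓
b·(c∘Ac): (-10985/13248)·207/21970 + 191/576·153/382 = 1/8 ✓
b·Ac²: (-10985/13248)·69/845 + 191/576·87/191 = 1/12 ✓
b·A²c: 191/576·24/191 = 1/24 ✓; 4 stages ⇒ order 4.

4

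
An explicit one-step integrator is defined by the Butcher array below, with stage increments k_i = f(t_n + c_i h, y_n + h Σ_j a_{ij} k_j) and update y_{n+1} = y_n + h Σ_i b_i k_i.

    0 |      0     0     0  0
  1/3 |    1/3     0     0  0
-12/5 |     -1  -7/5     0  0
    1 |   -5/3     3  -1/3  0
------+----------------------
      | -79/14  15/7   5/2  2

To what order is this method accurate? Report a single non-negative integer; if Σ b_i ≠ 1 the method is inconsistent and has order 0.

1

b = (-79/14, 15/7, 5/2, 2)
c = (0, 1/3, -12/5, 1)
Ac = (0, 0, -7/15, 9/5)
Σ b_i: (-79/14)·1 + 15/7·1 + 5/2·1 + 2·1 = 1 ✓
b·c: 15/7·1/3 + 5/2·(-12/5) + 2·1 = -23/7 ≠ 1/2 ⇒ order 1.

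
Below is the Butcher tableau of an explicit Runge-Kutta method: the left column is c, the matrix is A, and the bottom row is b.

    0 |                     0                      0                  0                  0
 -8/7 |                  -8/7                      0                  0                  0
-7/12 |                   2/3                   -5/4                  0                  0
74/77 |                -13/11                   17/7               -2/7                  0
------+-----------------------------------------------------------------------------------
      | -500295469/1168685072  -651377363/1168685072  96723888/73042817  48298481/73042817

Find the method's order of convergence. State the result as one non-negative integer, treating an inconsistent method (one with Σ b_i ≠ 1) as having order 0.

3

b = (-500295469/1168685072, -651377363/1168685072, 96723888/73042817, 48298481/73042817)
c = (0, -8/7, -7/12, 74/77)
Ac = (0, 0, 10/7, -767/294)
Σ b_i: (-500295469/1168685072)·1 + (-651377363/1168685072)·1 + 96723888/73042817·1 + 48298481/73042817·1 = 1 ✓
b·c: (-651377363/1168685072)·(-8/7) + 96723888/73042817·(-7/12) + 48298481/73042817·74/77 = 1/2 ✓
b·c²: (-651377363/1168685072)·64/49 + 96723888/73042817·49/144 + 48298481/73042817·5476/5929 = 1/3 ✓
b·Ac: 96723888/73042817·10/7 + 48298481/73042817·(-767/294) = 1/6 ✓
b·c³: (-651377363/1168685072)·(-512/343) + 96723888/73042817·(-343/1728) + 48298481/73042817·405224/456533 = 1638492178283/1417322821068 ≠ 1/4 ⇒ order 3.
b·(c∘Ac): 96723888/73042817·(-5/6) + 48298481/73042817·(-28379/11319) = -29649489167/10737294099 ≠ 1/8
b·Ac²: 96723888/73042817·(-80/49) + 48298481/73042817·75935/24696 = -4742081825/36813579768 ≠ 1/12
b·A²c: 48298481/73042817·(-20/49) = -137995660/511299719 ≠ 1/24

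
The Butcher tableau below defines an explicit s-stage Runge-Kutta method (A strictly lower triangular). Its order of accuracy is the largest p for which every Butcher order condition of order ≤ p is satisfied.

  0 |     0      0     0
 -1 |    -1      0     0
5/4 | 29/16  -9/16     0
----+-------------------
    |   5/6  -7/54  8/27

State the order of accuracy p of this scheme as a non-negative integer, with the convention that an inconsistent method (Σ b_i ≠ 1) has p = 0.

3

b = (5/6, -7/54, 8/27)
c = (0, -1, 5/4)
Ac = (0, 0, 9/16)
Σ b_i: 5/6·1 + (-7/54)·1 + 8/27·1 = 1 ✓
b·c: (-7/54)·(-1) + 8/27·5/4 = 1/2 ✓
b·c²: (-7/54)·1 + 8/27·25/16 = 1/3 ✓
b·Ac: 8/27·9/16 = 1/6 ✓; 3 stages ⇒ order 3.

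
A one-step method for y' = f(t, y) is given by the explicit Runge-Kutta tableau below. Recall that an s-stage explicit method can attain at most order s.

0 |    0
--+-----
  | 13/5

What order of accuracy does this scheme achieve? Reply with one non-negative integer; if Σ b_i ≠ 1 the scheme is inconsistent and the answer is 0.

b = (13/5)
c = (0)
Σ b_i: 13/5·1 = 13/5 ≠ 1 ⇒ order 0.

0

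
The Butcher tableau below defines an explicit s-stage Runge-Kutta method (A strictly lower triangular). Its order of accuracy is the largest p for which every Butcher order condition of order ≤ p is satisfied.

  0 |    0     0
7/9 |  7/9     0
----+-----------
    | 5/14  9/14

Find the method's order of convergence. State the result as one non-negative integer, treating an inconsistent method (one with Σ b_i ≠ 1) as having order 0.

2

b = (5/14, 9/14)
c = (0, 7/9)
Σ b_i: 5/14·1 + 9/14·1 = 1 ✓
b·c: 9/14·7/9 = 1/2 ✓; 2 stages ⇒ order 2.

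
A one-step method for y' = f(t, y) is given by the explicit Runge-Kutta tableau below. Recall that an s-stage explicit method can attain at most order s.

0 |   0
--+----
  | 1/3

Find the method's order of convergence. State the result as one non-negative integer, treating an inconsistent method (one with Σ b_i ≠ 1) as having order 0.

0

b = (1/3)
c = (0)
Σ b_i: 1/3·1 = 1/3 ≠ 1 ⇒ order 0.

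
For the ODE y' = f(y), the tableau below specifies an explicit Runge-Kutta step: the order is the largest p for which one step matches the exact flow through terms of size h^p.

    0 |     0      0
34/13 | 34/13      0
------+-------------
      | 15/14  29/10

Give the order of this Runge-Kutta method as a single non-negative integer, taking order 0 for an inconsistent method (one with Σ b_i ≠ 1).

b = (15/14, 29/10)
c = (0, 34/13)
Σ b_i: 15/14·1 + 29/10·1 = 139/35 ≠ 1 ⇒ order 0.

0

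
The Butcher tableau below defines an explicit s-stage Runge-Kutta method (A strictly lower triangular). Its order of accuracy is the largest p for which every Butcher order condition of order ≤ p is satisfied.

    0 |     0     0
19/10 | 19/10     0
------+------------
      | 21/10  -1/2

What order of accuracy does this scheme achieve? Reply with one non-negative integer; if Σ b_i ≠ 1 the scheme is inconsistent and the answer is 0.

b = (21/10, -1/2)
c = (0, 19/10)
Σ b_i: 21/10·1 + (-1/2)·1 = 8/5 ≠ 1 ⇒ order 0.

0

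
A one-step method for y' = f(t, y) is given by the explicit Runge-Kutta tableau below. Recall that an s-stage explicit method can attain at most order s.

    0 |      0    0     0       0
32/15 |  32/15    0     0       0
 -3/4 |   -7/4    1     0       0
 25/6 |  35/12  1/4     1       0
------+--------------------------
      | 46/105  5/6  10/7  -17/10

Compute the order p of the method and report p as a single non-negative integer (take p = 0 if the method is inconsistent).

b = (46/105, 5/6, 10/7, -17/10)
c = (0, 32/15, -3/4, 25/6)
Ac = (0, 0, 32/15, -13/60)
Σ b_i: 46/105·1 + 5/6·1 + 10/7·1 + (-17/10)·1 = 1 ✓
b·c: 5/6·32/15 + 10/7·(-3/4) + (-17/10)·25/6 = -1607/252 ≠ 1/2 ⇒ order 1.

1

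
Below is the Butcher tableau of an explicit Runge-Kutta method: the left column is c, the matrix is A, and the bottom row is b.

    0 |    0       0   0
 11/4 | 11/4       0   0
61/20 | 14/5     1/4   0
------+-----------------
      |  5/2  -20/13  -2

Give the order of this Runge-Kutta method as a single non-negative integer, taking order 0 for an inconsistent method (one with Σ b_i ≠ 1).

0

b = (5/2, -20/13, -2)
c = (0, 11/4, 61/20)
Ac = (0, 0, 11/16)
Σ b_i: 5/2·1 + (-20/13)·1 + (-2)·1 = -27/26 ≠ 1 ⇒ order 0.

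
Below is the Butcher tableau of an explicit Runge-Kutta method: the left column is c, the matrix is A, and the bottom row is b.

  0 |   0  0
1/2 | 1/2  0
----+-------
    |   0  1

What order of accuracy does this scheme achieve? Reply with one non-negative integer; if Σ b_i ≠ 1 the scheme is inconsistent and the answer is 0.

2

b = (0, 1)
c = (0, 1/2)
Σ b_i: 1·1 = 1 ✓
b·c: 1·1/2 = 1/2 ✓; 2 stages ⇒ order 2.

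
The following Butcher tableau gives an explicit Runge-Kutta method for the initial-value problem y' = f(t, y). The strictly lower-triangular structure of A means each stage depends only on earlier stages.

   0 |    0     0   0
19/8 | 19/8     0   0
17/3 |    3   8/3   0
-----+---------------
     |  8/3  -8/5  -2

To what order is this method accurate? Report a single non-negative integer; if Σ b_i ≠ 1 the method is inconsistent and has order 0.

0

b = (8/3, -8/5, -2)
c = (0, 19/8, 17/3)
Ac = (0, 0, 19/3)
Σ b_i: 8/3·1 + (-8/5)·1 + (-2)·1 = -14/15 ≠ 1 ⇒ order 0.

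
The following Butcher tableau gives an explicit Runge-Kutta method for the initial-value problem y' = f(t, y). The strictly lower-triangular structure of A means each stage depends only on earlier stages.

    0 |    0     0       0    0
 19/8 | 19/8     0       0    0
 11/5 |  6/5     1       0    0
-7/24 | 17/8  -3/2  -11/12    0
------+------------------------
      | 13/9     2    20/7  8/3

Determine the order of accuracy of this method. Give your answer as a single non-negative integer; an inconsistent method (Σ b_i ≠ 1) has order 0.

0

b = (13/9, 2, 20/7, 8/3)
c = (0, 19/8, 11/5, -7/24)
Ac = (0, 0, 19/8, -1339/240)
Σ b_i: 13/9·1 + 2·1 + 20/7·1 + 8/3·1 = 565/63 ≠ 1 ⇒ order 0.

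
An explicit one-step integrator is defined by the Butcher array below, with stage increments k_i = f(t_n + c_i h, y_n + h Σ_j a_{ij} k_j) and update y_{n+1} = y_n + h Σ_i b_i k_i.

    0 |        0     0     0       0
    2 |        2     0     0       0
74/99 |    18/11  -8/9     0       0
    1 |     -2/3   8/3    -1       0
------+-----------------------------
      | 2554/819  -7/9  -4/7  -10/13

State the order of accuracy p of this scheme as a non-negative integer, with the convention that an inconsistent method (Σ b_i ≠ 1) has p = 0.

1

b = (2554/819, -7/9, -4/7, -10/13)
c = (0, 2, 74/99, 1)
Ac = (0, 0, -16/9, 454/99)
Σ b_i: 2554/819·1 + (-7/9)·1 + (-4/7)·1 + (-10/13)·1 = 1 ✓
b·c: (-7/9)·2 + (-4/7)·74/99 + (-10/13)·1 = -8264/3003 ≠ 1/2 ⇒ order 1.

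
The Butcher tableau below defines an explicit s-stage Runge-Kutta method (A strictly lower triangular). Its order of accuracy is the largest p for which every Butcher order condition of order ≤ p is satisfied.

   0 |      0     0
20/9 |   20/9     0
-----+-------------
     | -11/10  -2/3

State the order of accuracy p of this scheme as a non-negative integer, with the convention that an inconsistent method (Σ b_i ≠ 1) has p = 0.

b = (-11/10, -2/3)
c = (0, 20/9)
Σ b_i: (-11/10)·1 + (-2/3)·1 = -53/30 ≠ 1 ⇒ order 0.

0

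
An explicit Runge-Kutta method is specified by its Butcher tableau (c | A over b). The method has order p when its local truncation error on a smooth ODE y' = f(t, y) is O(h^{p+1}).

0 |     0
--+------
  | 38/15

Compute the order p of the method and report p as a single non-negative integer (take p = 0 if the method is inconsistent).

0

b = (38/15)
c = (0)
Σ b_i: 38/15·1 = 38/15 ≠ 1 ⇒ order 0.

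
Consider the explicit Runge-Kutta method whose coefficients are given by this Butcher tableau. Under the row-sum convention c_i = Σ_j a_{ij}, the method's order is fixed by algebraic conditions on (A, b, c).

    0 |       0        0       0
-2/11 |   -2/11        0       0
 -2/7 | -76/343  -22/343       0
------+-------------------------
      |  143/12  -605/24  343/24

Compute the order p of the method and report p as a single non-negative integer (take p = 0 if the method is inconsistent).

3

b = (143/12, -605/24, 343/24)
c = (0, -2/11, -2/7)
Ac = (0, 0, 4/343)
Σ b_i: 143/12·1 + (-605/24)·1 + 343/24·1 = 1 ✓
b·c: (-605/24)·(-2/11) + 343/24·(-2/7) = 1/2 ✓
b·c²: (-605/24)·4/121 + 343/24·4/49 = 1/3 ✓
b·Ac: 343/24·4/343 = 1/6 ✓; 3 stages ⇒ order 3.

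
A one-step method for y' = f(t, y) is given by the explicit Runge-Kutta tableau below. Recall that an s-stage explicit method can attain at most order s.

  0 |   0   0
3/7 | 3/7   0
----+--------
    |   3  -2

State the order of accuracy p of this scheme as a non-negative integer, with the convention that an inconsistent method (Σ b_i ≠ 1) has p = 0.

b = (3, -2)
c = (0, 3/7)
Σ b_i: 3·1 + (-2)·1 = 1 ✓
b·c: (-2)·3/7 = -6/7 ≠ 1/2 ⇒ order 1.

1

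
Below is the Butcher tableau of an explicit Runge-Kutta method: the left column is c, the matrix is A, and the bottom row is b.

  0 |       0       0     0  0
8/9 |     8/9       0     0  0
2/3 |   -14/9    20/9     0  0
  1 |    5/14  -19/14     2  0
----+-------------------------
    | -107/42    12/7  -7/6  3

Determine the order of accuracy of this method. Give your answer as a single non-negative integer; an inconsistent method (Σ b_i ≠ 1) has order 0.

b = (-107/42, 12/7, -7/6, 3)
c = (0, 8/9, 2/3, 1)
Ac = (0, 0, 160/81, 8/63)
Σ b_i: (-107/42)·1 + 12/7·1 + (-7/6)·1 + 3·1 = 1 ✓
b·c: 12/7·8/9 + (-7/6)·2/3 + 3·1 = 236/63 ≠ 1/2 ⇒ order 1.

1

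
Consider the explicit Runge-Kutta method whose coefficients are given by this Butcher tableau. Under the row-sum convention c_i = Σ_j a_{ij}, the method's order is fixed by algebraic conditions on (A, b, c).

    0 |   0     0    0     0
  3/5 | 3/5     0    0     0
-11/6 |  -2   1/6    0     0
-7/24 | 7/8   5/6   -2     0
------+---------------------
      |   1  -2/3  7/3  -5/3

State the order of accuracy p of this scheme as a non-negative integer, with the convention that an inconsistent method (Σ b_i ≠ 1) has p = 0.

1

b = (1, -2/3, 7/3, -5/3)
c = (0, 3/5, -11/6, -7/24)
Ac = (0, 0, 1/10, 25/6)
Σ b_i: 1·1 + (-2/3)·1 + 7/3·1 + (-5/3)·1 = 1 ✓
b·c: (-2/3)·3/5 + 7/3·(-11/6) + (-5/3)·(-7/24) = -503/120 ≠ 1/2 ⇒ order 1.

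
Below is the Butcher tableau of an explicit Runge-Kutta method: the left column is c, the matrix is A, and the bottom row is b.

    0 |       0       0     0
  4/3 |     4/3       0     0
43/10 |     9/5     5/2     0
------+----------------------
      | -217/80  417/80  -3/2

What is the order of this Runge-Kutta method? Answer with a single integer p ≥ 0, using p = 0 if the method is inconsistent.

b = (-217/80, 417/80, -3/2)
c = (0, 4/3, 43/10)
Ac = (0, 0, 10/3)
Σ b_i: (-217/80)·1 + 417/80·1 + (-3/2)·1 = 1 ✓
b·c: 417/80·4/3 + (-3/2)·43/10 = 1/2 ✓
b·c²: 417/80·16/9 + (-3/2)·1849/100 = -11081/600 ≠ 1/3 ⇒ order 2.
b·Ac: (-3/2)·10/3 = -5 ≠ 1/6

2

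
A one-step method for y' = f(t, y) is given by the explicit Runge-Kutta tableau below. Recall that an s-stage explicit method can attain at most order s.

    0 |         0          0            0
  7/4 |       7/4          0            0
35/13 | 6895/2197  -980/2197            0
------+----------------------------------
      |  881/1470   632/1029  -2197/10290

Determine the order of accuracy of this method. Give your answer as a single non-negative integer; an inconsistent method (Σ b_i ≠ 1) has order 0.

b = (881/1470, 632/1029, -2197/10290)
c = (0, 7/4, 35/13)
Ac = (0, 0, -1715/2197)
Σ b_i: 881/1470·1 + 632/1029·1 + (-2197/10290)·1 = 1 ✓
b·c: 632/1029·7/4 + (-2197/10290)·35/13 = 1/2 ✓
b·c²: 632/1029·49/16 + (-2197/10290)·1225/169 = 1/3 ✓
b·Ac: (-2197/10290)·(-1715/2197) = 1/6 ✓; 3 stages ⇒ order 3.

3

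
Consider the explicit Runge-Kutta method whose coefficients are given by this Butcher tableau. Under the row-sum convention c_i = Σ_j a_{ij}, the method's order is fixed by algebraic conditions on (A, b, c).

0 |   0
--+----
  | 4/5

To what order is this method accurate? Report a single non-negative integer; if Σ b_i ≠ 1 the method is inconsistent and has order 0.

0

b = (4/5)
c = (0)
Σ b_i: 4/5·1 = 4/5 ≠ 1 ⇒ order 0.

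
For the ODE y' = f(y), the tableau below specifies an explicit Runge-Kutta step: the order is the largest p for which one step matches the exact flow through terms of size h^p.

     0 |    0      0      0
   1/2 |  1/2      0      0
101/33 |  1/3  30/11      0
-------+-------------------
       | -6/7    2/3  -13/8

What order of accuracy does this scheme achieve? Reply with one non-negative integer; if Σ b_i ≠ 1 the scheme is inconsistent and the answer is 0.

0

b = (-6/7, 2/3, -13/8)
c = (0, 1/2, 101/33)
Ac = (0, 0, 15/11)
Σ b_i: (-6/7)·1 + 2/3·1 + (-13/8)·1 = -305/168 ≠ 1 ⇒ order 0.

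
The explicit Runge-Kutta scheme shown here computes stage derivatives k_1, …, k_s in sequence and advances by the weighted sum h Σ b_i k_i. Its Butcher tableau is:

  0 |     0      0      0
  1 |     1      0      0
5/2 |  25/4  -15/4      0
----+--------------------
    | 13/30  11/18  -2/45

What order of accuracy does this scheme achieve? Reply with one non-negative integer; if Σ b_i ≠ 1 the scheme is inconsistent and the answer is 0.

3

b = (13/30, 11/18, -2/45)
c = (0, 1, 5/2)
Ac = (0, 0, -15/4)
Σ b_i: 13/30·1 + 11/18·1 + (-2/45)·1 = 1 ✓
b·c: 11/18·1 + (-2/45)·5/2 = 1/2 ✓
b·c²: 11/18·1 + (-2/45)·25/4 = 1/3 ✓
b·Ac: (-2/45)·(-15/4) = 1/6 ✓; 3 stages ⇒ order 3.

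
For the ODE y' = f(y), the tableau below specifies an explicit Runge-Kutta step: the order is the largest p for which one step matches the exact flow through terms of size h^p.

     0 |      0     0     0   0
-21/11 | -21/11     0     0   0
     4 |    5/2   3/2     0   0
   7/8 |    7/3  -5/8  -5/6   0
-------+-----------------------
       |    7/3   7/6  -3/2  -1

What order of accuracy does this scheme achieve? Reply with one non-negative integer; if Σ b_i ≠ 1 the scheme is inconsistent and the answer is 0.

b = (7/3, 7/6, -3/2, -1)
c = (0, -21/11, 4, 7/8)
Ac = (0, 0, -63/22, -565/264)
Σ b_i: 7/3·1 + 7/6·1 + (-3/2)·1 + (-1)·1 = 1 ✓
b·c: 7/6·(-21/11) + (-3/2)·4 + (-1)·7/8 = -801/88 ≠ 1/2 ⇒ order 1.

1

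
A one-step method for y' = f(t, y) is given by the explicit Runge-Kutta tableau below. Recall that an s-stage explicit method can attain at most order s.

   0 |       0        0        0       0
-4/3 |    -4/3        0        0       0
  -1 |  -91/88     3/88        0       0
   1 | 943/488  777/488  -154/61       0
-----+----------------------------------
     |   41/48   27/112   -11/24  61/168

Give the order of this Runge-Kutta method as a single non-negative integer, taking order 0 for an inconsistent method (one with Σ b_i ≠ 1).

b = (41/48, 27/112, -11/24, 61/168)
c = (0, -4/3, -1, 1)
Ac = (0, 0, -1/22, 49/122)
Σ b_i: 41/48·1 + 27/112·1 + (-11/24)·1 + 61/168·1 = 1 ✓
b·c: 27/112·(-4/3) + (-11/24)·(-1) + 61/168·1 = 1/2 ✓
b·c²: 27/112·16/9 + (-11/24)·1 + 61/168·1 = 1/3 ✓
b·Ac: (-11/24)·(-1/22) + 61/168·49/122 = 1/6 ✓
b·c³: 27/112·(-64/27) + (-11/24)·(-1) + 61/168·1 = 1/4 ✓
b·(c∘Ac): (-11/24)·1/22 + 61/168·49/122 = 1/8 ✓
b·Ac²: (-11/24)·2/33 + 61/168·56/183 = 1/12 ✓
b·A²c: 61/168·7/61 = 1/24 ✓; 4 stages ⇒ order 4.

4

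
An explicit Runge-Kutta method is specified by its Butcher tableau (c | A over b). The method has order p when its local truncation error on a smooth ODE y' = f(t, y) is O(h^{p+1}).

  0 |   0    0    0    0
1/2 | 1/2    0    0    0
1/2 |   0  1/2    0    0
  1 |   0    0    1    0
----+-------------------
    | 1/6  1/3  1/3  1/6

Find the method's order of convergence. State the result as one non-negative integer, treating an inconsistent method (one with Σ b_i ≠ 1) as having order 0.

b = (1/6, 1/3, 1/3, 1/6)
c = (0, 1/2, 1/2, 1)
Ac = (0, 0, 1/4, 1/2)
Σ b_i: 1/6·1 + 1/3·1 + 1/3·1 + 1/6·1 = 1 ✓
b·c: 1/3·1/2 + 1/3·1/2 + 1/6·1 = 1/2 ✓
b·c²: 1/3·1/4 + 1/3·1/4 + 1/6·1 = 1/3 ✓
b·Ac: 1/3·1/4 + 1/6·1/2 = 1/6 ✓
b·c³: 1/3·1/8 + 1/3·1/8 + 1/6·1 = 1/4 ✓
b·(c∘Ac): 1/3·1/8 + 1/6·1/2 = 1/8 ✓
b·Ac²: 1/3·1/8 + 1/6·1/4 = 1/12 ✓
b·A²c: 1/6·1/4 = 1/24 ✓; 4 stages ⇒ order 4.

4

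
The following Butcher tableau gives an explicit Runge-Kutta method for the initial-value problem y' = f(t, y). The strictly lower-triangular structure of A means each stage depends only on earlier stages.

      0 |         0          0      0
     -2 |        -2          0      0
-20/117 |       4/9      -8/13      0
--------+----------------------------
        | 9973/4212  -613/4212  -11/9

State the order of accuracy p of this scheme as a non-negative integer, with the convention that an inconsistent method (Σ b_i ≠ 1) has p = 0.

b = (9973/4212, -613/4212, -11/9)
c = (0, -2, -20/117)
Ac = (0, 0, 16/13)
Σ b_i: 9973/4212·1 + (-613/4212)·1 + (-11/9)·1 = 1 ✓
b·c: (-613/4212)·(-2) + (-11/9)·(-20/117) = 1/2 ✓
b·c²: (-613/4212)·4 + (-11/9)·400/13689 = -76121/123201 ≠ 1/3 ⇒ order 2.
b·Ac: (-11/9)·16/13 = -176/117 ≠ 1/6

2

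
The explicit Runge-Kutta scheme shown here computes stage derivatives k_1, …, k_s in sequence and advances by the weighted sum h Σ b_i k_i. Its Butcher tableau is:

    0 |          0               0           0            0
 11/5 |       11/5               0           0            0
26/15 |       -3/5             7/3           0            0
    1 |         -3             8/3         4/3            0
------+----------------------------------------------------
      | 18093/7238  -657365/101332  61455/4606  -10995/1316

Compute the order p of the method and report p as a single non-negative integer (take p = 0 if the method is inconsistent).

b = (18093/7238, -657365/101332, 61455/4606, -10995/1316)
c = (0, 11/5, 26/15, 1)
Ac = (0, 0, 77/15, 368/45)
Σ b_i: 18093/7238·1 + (-657365/101332)·1 + 61455/4606·1 + (-10995/1316)·1 = 1 ✓
b·c: (-657365/101332)·11/5 + 61455/4606·26/15 + (-10995/1316)·1 = 1/2 ✓
b·c²: (-657365/101332)·121/25 + 61455/4606·676/225 + (-10995/1316)·1 = 1/3 ✓
b·Ac: 61455/4606·77/15 + (-10995/1316)·368/45 = 1/6 ✓
b·c³: (-657365/101332)·1331/125 + 61455/4606·17576/3375 + (-10995/1316)·1 = -1176677/148050 ≠ 1/4 ⇒ order 3.
b·(c∘Ac): 61455/4606·2002/225 + (-10995/1316)·368/45 = 82897/1645 ≠ 1/8
b·Ac²: 61455/4606·847/75 + (-10995/1316)·11416/675 = 39667/4230 ≠ 1/12
b·A²c: (-10995/1316)·308/45 = -8063/141 ≠ 1/24

3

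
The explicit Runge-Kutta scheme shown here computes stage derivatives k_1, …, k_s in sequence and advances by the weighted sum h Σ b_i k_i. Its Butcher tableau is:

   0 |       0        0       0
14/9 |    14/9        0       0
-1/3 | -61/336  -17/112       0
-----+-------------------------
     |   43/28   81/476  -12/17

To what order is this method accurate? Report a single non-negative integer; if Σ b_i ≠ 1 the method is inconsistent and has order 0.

3

b = (43/28, 81/476, -12/17)
c = (0, 14/9, -1/3)
Ac = (0, 0, -17/72)
Σ b_i: 43/28·1 + 81/476·1 + (-12/17)·1 = 1 ✓
b·c: 81/476·14/9 + (-12/17)·(-1/3) = 1/2 ✓
b·c²: 81/476·196/81 + (-12/17)·1/9 = 1/3 ✓
b·Ac: (-12/17)·(-17/72) = 1/6 ✓; 3 stages ⇒ order 3.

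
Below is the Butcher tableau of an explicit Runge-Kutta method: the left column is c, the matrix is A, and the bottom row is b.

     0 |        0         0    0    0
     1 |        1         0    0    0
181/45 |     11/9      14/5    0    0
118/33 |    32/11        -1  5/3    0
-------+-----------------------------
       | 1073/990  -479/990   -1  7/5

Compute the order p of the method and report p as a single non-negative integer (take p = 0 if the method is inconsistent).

2

b = (1073/990, -479/990, -1, 7/5)
c = (0, 1, 181/45, 118/33)
Ac = (0, 0, 14/5, 154/27)
Σ b_i: 1073/990·1 + (-479/990)·1 + (-1)·1 + 7/5·1 = 1 ✓
b·c: (-479/990)·1 + (-1)·181/45 + 7/5·118/33 = 1/2 ✓
b·c²: (-479/990)·1 + (-1)·32761/2025 + 7/5·13924/1089 = 606853/490050 ≠ 1/3 ⇒ order 2.
b·Ac: (-1)·14/5 + 7/5·154/27 = 140/27 ≠ 1/6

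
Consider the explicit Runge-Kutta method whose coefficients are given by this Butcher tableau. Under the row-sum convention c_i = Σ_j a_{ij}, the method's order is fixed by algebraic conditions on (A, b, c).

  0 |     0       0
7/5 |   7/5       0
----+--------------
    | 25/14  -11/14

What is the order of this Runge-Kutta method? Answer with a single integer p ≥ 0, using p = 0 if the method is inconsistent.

b = (25/14, -11/14)
c = (0, 7/5)
Σ b_i: 25/14·1 + (-11/14)·1 = 1 ✓
b·c: (-11/14)·7/5 = -11/10 ≠ 1/2 ⇒ order 1.

1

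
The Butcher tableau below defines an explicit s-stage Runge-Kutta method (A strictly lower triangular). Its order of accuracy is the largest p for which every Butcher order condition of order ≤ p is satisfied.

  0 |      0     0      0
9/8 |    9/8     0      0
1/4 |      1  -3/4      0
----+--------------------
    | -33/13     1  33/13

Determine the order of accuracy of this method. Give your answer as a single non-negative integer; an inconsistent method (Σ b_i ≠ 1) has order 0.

b = (-33/13, 1, 33/13)
c = (0, 9/8, 1/4)
Ac = (0, 0, -27/32)
Σ b_i: (-33/13)·1 + 1·1 + 33/13·1 = 1 ✓
b·c: 1·9/8 + 33/13·1/4 = 183/104 ≠ 1/2 ⇒ order 1.

1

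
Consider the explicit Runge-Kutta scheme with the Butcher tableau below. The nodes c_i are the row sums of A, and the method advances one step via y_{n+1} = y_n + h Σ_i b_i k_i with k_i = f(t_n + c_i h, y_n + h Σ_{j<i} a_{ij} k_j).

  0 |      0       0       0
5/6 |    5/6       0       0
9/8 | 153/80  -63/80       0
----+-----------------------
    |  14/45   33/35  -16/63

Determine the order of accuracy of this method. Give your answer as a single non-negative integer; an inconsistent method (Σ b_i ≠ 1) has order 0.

b = (14/45, 33/35, -16/63)
c = (0, 5/6, 9/8)
Ac = (0, 0, -21/32)
Σ b_i: 14/45·1 + 33/35·1 + (-16/63)·1 = 1 ✓
b·c: 33/35·5/6 + (-16/63)·9/8 = 1/2 ✓
b·c²: 33/35·25/36 + (-16/63)·81/64 = 1/3 ✓
b·Ac: (-16/63)·(-21/32) = 1/6 ✓; 3 stages ⇒ order 3.

3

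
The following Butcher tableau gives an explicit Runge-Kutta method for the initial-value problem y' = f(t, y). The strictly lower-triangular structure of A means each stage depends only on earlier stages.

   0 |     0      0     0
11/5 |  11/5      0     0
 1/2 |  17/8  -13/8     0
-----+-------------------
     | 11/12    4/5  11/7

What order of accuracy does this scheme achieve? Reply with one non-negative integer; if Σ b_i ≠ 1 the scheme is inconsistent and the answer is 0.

0

b = (11/12, 4/5, 11/7)
c = (0, 11/5, 1/2)
Ac = (0, 0, -143/40)
Σ b_i: 11/12·1 + 4/5·1 + 11/7·1 = 1381/420 ≠ 1 ⇒ order 0.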